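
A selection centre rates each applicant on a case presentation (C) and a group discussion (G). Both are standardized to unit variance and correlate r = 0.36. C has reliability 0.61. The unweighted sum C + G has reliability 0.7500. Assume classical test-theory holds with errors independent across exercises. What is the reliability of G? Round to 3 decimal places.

Var(C+G) = 2 + 2·0.36 = 2.720.
True-score variance = ρ_C + ρ_G + 2·0.36, so 0.7500 = (0.61 + ρ_G + 0.72) / 2.720.
ρ_G = 0.7500·2.720 − 0.61 − 0.72 = 0.710.

0.710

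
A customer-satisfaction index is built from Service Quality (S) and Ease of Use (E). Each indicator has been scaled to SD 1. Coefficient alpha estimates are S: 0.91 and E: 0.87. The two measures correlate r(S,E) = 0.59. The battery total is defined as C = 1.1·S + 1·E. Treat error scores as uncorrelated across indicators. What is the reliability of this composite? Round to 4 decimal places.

Var(C) = 1.1² + 1 + 2·[1.1·0.59] = 2.21 + 1.298 = 3.508.
Because errors are independent across components, Cov(Tᵢ,Tⱼ) = Cov(Xᵢ,Xⱼ); the off-diagonal part of the true-score variance is the same as above.
True-score variance = [1.1²·0.91 + 0.87] + 1.298 = 1.9711 + 1.298 = 3.2691.
Reliability = 3.2691 / 3.508 = 0.9319.

0.9319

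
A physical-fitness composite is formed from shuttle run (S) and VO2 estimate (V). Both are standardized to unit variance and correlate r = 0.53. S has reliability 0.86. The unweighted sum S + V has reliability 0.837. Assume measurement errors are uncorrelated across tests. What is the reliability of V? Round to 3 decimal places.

0.641

Var(S+V) = 2 + 2·0.53 = 3.060.
True-score variance = ρ_S + ρ_V + 2·0.53, so 0.837 = (0.86 + ρ_V + 1.06) / 3.060.
ρ_V = 0.837·3.060 − 0.86 − 1.06 = 0.641.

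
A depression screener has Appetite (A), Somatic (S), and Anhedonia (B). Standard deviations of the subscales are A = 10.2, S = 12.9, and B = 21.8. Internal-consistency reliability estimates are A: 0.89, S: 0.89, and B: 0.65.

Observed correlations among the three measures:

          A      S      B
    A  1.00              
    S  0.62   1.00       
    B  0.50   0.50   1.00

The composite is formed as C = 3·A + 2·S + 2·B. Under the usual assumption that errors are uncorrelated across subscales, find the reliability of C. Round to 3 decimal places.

Var(C) = 3²·10.2² + 2²·12.9² + 2²·21.8² + 2·[6·10.2·12.9·0.62 + 6·10.2·21.8·0.50 + 4·12.9·21.8·0.50] = 3502.96 + 3438 = 6940.96.
With uncorrelated errors the cross-covariances are all true-score covariance, so they carry over unchanged; only the diagonal terms shrink to ρᵢσᵢ².
True-score variance = [3²·10.2²·0.89 + 2²·12.9²·0.89 + 2²·21.8²·0.65] + 3438 = 2661.4 + 3438 = 6099.4.
Reliability = 6099.4 / 6940.96 = 0.879.

0.879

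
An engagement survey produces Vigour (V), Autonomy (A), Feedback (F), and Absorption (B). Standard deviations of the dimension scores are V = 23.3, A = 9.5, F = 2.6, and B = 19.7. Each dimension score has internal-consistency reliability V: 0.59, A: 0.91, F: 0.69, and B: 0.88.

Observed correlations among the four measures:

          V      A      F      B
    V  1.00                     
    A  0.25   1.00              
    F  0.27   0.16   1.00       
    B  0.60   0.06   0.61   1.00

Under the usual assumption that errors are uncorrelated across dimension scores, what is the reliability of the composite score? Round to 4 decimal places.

Var(V+A+F+B) = 23.3² + 9.5² + 2.6² + 19.7² + 2·[23.3·9.5·0.25 + 23.3·2.6·0.27 + 23.3·19.7·0.60 + 9.5·2.6·0.16 + 9.5·19.7·0.06 + 2.6·19.7·0.61] = 1027.99 + 787.051 = 1815.04.
Because errors are independent across components, Cov(Tᵢ,Tⱼ) = Cov(Xᵢ,Xⱼ); the off-diagonal part of the true-score variance is the same as above.
True-score variance = [23.3²·0.59 + 9.5²·0.91 + 2.6²·0.69 + 19.7²·0.88] + 787.051 = 748.616 + 787.051 = 1535.67.
Reliability = 1535.67 / 1815.04 = 0.8461.

0.8461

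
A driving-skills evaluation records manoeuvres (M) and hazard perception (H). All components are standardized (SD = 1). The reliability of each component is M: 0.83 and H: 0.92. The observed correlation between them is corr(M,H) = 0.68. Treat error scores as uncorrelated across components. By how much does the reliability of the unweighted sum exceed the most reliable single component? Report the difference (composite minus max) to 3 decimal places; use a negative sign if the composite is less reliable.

Var(sum) = 2 + 1.36 = 3.36; true-score variance = 1.75 + 1.36 = 3.11; composite reliability = 0.9256.
Max component reliability = 0.9200.
Difference = 0.9256 − 0.9200 = 0.006.

0.006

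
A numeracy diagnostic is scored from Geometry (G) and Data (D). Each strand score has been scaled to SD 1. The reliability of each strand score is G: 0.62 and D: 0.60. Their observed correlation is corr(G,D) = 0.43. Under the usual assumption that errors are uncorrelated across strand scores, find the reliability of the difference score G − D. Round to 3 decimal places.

Var(G−D) = 1 + 1 − 2·0.43 = 2 − 0.86 = 1.14.
With uncorrelated errors the cross-covariances are all true-score covariance, so they carry over unchanged; only the diagonal terms shrink to ρᵢσᵢ².
True-score variance = [0.62 + 0.60] − 0.86 = 1.22 − 0.86 = 0.36.
Reliability = 0.36 / 1.14 = 0.316.

0.316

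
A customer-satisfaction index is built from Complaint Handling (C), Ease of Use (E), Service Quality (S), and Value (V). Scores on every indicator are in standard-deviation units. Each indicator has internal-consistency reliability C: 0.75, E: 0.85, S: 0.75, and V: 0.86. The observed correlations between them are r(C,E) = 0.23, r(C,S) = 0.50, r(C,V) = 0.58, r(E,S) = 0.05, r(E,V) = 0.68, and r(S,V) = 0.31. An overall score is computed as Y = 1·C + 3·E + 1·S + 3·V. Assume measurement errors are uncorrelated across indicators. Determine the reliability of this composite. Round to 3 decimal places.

Var(Y) = 1 + 3² + 1 + 3² + 2·[3·0.23 + 0.50 + 3·0.58 + 3·0.05 + 9·0.68 + 3·0.31] = 20 + 20.26 = 40.26.
Because errors are independent across components, Cov(Tᵢ,Tⱼ) = Cov(Xᵢ,Xⱼ); the off-diagonal part of the true-score variance is the same as above.
True-score variance = [0.75 + 3²·0.85 + 0.75 + 3²·0.86] + 20.26 = 16.89 + 20.26 = 37.15.
Reliability = 37.15 / 40.26 = 0.923.

0.923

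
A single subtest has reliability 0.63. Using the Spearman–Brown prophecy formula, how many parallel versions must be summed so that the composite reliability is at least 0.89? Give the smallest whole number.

5

k ≥ ρ*(1−ρ₁)/(ρ₁(1−ρ*)) = 0.89·0.37 / (0.63·0.11) = 4.752.
Smallest integer k = 5.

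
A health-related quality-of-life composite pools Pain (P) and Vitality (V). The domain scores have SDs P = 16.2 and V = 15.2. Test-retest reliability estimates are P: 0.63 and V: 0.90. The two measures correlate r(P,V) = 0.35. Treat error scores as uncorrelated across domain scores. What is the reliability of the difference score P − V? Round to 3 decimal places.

Var(P−V) = 16.2² + 15.2² − 2·16.2·15.2·0.35 = 493.48 − 172.368 = 321.112.
Under uncorrelated errors the observed covariances equal the true-score covariances, so only the own-variance terms attenuate.
True-score variance = [16.2²·0.63 + 15.2²·0.90] − 172.368 = 373.273 − 172.368 = 200.905.
Reliability = 200.905 / 321.112 = 0.626.

0.626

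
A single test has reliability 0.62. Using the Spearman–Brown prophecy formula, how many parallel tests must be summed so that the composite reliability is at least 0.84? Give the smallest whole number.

4

k ≥ ρ*(1−ρ₁)/(ρ₁(1−ρ*)) = 0.84·0.38 / (0.62·0.16) = 3.218.
Smallest integer k = 4.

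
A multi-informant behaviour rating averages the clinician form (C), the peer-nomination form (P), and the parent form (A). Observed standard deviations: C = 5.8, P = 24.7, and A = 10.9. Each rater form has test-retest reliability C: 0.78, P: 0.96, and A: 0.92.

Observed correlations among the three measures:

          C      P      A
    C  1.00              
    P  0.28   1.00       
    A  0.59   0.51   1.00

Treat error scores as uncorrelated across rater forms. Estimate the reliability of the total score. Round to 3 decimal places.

Var(C+P+A) = 5.8² + 24.7² + 10.9² + 2·[5.8·24.7·0.28 + 5.8·10.9·0.59 + 24.7·10.9·0.51] = 762.54 + 429.44 = 1191.98.
Because errors are independent across components, Cov(Tᵢ,Tⱼ) = Cov(Xᵢ,Xⱼ); the off-diagonal part of the true-score variance is the same as above.
True-score variance = [5.8²·0.78 + 24.7²·0.96 + 10.9²·0.92] + 429.44 = 721.231 + 429.44 = 1150.67.
Reliability = 1150.67 / 1191.98 = 0.965.

0.965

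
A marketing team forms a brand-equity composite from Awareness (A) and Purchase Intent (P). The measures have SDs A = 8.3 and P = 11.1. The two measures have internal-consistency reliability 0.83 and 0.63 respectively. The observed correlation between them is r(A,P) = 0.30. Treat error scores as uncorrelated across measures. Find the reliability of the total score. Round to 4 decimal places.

0.7684

Var(A+P) = 8.3² + 11.1² + 2·[8.3·11.1·0.30] = 192.1 + 55.278 = 247.378.
With uncorrelated errors the cross-covariances are all true-score covariance, so they carry over unchanged; only the diagonal terms shrink to ρᵢσᵢ².
True-score variance = [8.3²·0.83 + 11.1²·0.63] + 55.278 = 134.801 + 55.278 = 190.079.
Reliability = 190.079 / 247.378 = 0.7684.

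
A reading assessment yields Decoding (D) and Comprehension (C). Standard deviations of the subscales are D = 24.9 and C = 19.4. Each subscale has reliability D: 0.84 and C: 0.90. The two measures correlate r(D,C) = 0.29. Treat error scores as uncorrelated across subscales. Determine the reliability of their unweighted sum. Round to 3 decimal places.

0.893

Var(D+C) = 24.9² + 19.4² + 2·[24.9·19.4·0.29] = 996.37 + 280.175 = 1276.54.
Under uncorrelated errors the observed covariances equal the true-score covariances, so only the own-variance terms attenuate.
True-score variance = [24.9²·0.84 + 19.4²·0.90] + 280.175 = 859.532 + 280.175 = 1139.71.
Reliability = 1139.71 / 1276.54 = 0.893.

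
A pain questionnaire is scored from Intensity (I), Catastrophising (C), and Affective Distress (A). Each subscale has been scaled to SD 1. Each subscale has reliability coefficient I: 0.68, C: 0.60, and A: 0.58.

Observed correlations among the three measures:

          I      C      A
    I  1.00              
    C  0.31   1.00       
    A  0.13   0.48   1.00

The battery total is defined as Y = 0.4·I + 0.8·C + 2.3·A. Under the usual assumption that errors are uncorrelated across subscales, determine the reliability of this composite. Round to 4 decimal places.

Var(Y) = 0.4² + 0.8² + 2.3² + 2·[0.32·0.31 + 0.92·0.13 + 1.84·0.48] = 6.09 + 2.204 = 8.294.
Because errors are independent across components, Cov(Tᵢ,Tⱼ) = Cov(Xᵢ,Xⱼ); the off-diagonal part of the true-score variance is the same as above.
True-score variance = [0.4²·0.68 + 0.8²·0.60 + 2.3²·0.58] + 2.204 = 3.561 + 2.204 = 5.765.
Reliability = 5.765 / 8.294 = 0.6951.

0.6951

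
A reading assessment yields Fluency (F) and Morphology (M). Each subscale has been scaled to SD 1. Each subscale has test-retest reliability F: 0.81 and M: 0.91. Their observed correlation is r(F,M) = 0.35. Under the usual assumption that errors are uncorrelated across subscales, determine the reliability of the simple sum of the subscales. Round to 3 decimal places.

0.896

Var(F+M) = 2 + 2·[0.35] = 2 + 0.7 = 2.7.
Because errors are independent across components, Cov(Tᵢ,Tⱼ) = Cov(Xᵢ,Xⱼ); the off-diagonal part of the true-score variance is the same as above.
True-score variance = [0.81 + 0.91] + 0.7 = 1.72 + 0.7 = 2.42.
Reliability = 2.42 / 2.7 = 0.896.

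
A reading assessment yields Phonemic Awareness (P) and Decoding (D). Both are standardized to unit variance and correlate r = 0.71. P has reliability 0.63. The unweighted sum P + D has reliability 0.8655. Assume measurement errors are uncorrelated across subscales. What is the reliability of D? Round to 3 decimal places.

Var(P+D) = 2 + 2·0.71 = 3.420.
True-score variance = ρ_P + ρ_D + 2·0.71, so 0.8655 = (0.63 + ρ_D + 1.42) / 3.420.
ρ_D = 0.8655·3.420 − 0.63 − 1.42 = 0.910.

0.910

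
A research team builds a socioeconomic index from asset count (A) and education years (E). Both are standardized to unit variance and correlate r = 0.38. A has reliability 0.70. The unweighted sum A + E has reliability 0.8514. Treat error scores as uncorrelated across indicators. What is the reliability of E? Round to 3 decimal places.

Var(A+E) = 2 + 2·0.38 = 2.760.
True-score variance = ρ_A + ρ_E + 2·0.38, so 0.8514 = (0.70 + ρ_E + 0.76) / 2.760.
ρ_E = 0.8514·2.760 − 0.70 − 0.76 = 0.890.

0.890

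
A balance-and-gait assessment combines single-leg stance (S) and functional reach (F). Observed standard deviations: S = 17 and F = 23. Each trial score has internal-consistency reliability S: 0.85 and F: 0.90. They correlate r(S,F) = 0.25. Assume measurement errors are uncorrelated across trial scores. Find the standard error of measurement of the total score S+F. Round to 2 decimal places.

Var(total) = 818 + 195.5 = 1013.5.
True-score variance = 721.75 + 195.5 = 917.25, so reliability = 0.9050.
Error variance = 1013.5 − 917.25 = 96.25; SEM = √96.25 = 9.81.

9.81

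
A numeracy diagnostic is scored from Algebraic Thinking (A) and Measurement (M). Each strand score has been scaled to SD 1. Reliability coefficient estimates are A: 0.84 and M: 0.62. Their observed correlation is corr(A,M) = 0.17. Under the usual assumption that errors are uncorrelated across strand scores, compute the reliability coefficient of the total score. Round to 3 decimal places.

Var(A+M) = 2 + 2·[0.17] = 2 + 0.34 = 2.34.
With uncorrelated errors the cross-covariances are all true-score covariance, so they carry over unchanged; only the diagonal terms shrink to ρᵢσᵢ².
True-score variance = [0.84 + 0.62] + 0.34 = 1.46 + 0.34 = 1.8.
Reliability = 1.8 / 2.34 = 0.769.

0.769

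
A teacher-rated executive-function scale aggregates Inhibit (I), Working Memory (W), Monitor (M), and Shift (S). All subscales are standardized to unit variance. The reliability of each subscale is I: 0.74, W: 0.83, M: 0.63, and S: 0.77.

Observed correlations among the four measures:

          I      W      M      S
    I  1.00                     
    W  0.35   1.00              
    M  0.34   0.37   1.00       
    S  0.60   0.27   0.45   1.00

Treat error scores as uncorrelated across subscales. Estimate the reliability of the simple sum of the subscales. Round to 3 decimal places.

0.882

Var(I+W+M+S) = 4 + 2·[0.35 + 0.34 + 0.60 + 0.37 + 0.27 + 0.45] = 4 + 4.76 = 8.76.
With uncorrelated errors the cross-covariances are all true-score covariance, so they carry over unchanged; only the diagonal terms shrink to ρᵢσᵢ².
True-score variance = [0.74 + 0.83 + 0.63 + 0.77] + 4.76 = 2.97 + 4.76 = 7.73.
Reliability = 7.73 / 8.76 = 0.882.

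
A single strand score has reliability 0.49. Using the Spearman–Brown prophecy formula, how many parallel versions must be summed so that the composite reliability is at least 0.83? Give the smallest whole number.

k ≥ ρ*(1−ρ₁)/(ρ₁(1−ρ*)) = 0.83·0.51 / (0.49·0.17) = 5.082.
Smallest integer k = 6.

6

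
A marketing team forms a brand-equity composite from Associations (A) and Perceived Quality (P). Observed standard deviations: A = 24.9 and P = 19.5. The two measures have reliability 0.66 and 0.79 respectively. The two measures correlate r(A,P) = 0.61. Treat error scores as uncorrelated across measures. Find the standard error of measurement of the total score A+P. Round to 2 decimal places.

17.05

Var(total) = 1000.26 + 592.371 = 1592.63.
True-score variance = 709.604 + 592.371 = 1301.98, so reliability = 0.8175.
Error variance = 1592.63 − 1301.98 = 290.656; SEM = √290.656 = 17.05.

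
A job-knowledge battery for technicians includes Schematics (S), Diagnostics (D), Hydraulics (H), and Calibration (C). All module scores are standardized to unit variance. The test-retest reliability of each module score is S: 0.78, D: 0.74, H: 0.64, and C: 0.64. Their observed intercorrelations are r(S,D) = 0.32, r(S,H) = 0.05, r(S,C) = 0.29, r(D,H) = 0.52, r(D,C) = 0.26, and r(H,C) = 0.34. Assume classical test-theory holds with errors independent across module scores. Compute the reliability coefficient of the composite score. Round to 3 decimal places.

Var(S+D+H+C) = 4 + 2·[0.32 + 0.05 + 0.29 + 0.52 + 0.26 + 0.34] = 4 + 3.56 = 7.56.
Because errors are independent across components, Cov(Tᵢ,Tⱼ) = Cov(Xᵢ,Xⱼ); the off-diagonal part of the true-score variance is the same as above.
True-score variance = [0.78 + 0.74 + 0.64 + 0.64] + 3.56 = 2.8 + 3.56 = 6.36.
Reliability = 6.36 / 7.56 = 0.841.

0.841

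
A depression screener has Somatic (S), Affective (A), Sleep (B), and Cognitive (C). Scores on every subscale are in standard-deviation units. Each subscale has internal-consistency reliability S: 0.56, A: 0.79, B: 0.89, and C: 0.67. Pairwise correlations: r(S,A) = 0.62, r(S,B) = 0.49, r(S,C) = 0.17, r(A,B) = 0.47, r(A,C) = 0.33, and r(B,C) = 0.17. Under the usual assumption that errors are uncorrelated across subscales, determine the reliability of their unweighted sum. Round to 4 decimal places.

Var(S+A+B+C) = 4 + 2·[0.62 + 0.49 + 0.17 + 0.47 + 0.33 + 0.17] = 4 + 4.5 = 8.5.
With uncorrelated errors the cross-covariances are all true-score covariance, so they carry over unchanged; only the diagonal terms shrink to ρᵢσᵢ².
True-score variance = [0.56 + 0.79 + 0.89 + 0.67] + 4.5 = 2.91 + 4.5 = 7.41.
Reliability = 7.41 / 8.5 = 0.8718.

0.8718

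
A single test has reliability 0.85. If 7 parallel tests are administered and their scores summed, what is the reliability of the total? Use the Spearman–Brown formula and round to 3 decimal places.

ρ_k = kρ / (1 + (k−1)ρ) = 7·0.85 / (1 + 6·0.85) = 5.950 / 6.100 = 0.975.

0.975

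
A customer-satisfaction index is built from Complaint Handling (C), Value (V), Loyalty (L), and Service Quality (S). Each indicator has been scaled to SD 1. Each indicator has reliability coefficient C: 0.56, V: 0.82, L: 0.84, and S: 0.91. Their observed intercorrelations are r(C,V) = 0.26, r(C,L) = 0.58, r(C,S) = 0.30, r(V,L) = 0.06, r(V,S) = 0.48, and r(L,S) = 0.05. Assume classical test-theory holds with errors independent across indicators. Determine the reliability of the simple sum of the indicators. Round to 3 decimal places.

0.883

Var(C+V+L+S) = 4 + 2·[0.26 + 0.58 + 0.30 + 0.06 + 0.48 + 0.05] = 4 + 3.46 = 7.46.
Because errors are independent across components, Cov(Tᵢ,Tⱼ) = Cov(Xᵢ,Xⱼ); the off-diagonal part of the true-score variance is the same as above.
True-score variance = [0.56 + 0.82 + 0.84 + 0.91] + 3.46 = 3.13 + 3.46 = 6.59.
Reliability = 6.59 / 7.46 = 0.883.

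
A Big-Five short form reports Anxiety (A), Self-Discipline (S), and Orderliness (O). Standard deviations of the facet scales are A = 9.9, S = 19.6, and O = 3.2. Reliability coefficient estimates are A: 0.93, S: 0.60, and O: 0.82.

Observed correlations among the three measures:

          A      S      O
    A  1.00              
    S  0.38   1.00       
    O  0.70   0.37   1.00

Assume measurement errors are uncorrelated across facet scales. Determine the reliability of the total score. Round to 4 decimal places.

Var(A+S+O) = 9.9² + 19.6² + 3.2² + 2·[9.9·19.6·0.38 + 9.9·3.2·0.70 + 19.6·3.2·0.37] = 492.41 + 238.235 = 730.645.
Because errors are independent across components, Cov(Tᵢ,Tⱼ) = Cov(Xᵢ,Xⱼ); the off-diagonal part of the true-score variance is the same as above.
True-score variance = [9.9²·0.93 + 19.6²·0.60 + 3.2²·0.82] + 238.235 = 330.042 + 238.235 = 568.277.
Reliability = 568.277 / 730.645 = 0.7778.

0.7778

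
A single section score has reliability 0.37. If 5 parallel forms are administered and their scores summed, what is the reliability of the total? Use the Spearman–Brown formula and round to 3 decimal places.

0.746

ρ_k = kρ / (1 + (k−1)ρ) = 5·0.37 / (1 + 4·0.37) = 1.850 / 2.480 = 0.746.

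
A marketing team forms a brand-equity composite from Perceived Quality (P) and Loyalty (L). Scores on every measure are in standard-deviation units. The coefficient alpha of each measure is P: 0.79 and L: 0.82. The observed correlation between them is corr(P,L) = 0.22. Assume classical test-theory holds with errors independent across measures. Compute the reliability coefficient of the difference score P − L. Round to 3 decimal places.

0.750

Var(P−L) = 1 + 1 − 2·0.22 = 2 − 0.44 = 1.56.
Because errors are independent across components, Cov(Tᵢ,Tⱼ) = Cov(Xᵢ,Xⱼ); the off-diagonal part of the true-score variance is the same as above.
True-score variance = [0.79 + 0.82] − 0.44 = 1.61 − 0.44 = 1.17.
Reliability = 1.17 / 1.56 = 0.750.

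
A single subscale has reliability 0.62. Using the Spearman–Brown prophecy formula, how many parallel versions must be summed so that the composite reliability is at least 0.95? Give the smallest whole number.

12

k ≥ ρ*(1−ρ₁)/(ρ₁(1−ρ*)) = 0.95·0.38 / (0.62·0.05) = 11.645.
Smallest integer k = 12.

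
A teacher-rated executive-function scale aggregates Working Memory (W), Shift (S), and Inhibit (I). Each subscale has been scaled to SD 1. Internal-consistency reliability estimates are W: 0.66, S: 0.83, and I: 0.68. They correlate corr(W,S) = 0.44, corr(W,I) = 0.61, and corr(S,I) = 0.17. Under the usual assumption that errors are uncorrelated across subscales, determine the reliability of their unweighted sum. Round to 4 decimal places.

0.8474

Var(W+S+I) = 3 + 2·[0.44 + 0.61 + 0.17] = 3 + 2.44 = 5.44.
Because errors are independent across components, Cov(Tᵢ,Tⱼ) = Cov(Xᵢ,Xⱼ); the off-diagonal part of the true-score variance is the same as above.
True-score variance = [0.66 + 0.83 + 0.68] + 2.44 = 2.17 + 2.44 = 4.61.
Reliability = 4.61 / 5.44 = 0.8474.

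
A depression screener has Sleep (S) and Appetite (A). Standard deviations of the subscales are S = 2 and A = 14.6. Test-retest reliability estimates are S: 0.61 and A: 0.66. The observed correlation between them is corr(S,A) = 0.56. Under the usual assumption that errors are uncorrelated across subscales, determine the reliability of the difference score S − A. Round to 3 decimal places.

0.599

Var(S−A) = 2² + 14.6² − 2·2·14.6·0.56 = 217.16 − 32.704 = 184.456.
Because errors are independent across components, Cov(Tᵢ,Tⱼ) = Cov(Xᵢ,Xⱼ); the off-diagonal part of the true-score variance is the same as above.
True-score variance = [2²·0.61 + 14.6²·0.66] − 32.704 = 143.126 − 32.704 = 110.422.
Reliability = 110.422 / 184.456 = 0.599.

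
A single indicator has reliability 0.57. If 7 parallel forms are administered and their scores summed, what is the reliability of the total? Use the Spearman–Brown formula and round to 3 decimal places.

0.903

ρ_k = kρ / (1 + (k−1)ρ) = 7·0.57 / (1 + 6·0.57) = 3.990 / 4.420 = 0.903.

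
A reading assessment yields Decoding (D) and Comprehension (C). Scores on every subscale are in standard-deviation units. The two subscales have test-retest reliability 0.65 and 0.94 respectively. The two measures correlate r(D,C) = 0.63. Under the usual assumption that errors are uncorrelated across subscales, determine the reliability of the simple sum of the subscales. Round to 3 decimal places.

0.874

Var(D+C) = 2 + 2·[0.63] = 2 + 1.26 = 3.26.
Under uncorrelated errors the observed covariances equal the true-score covariances, so only the own-variance terms attenuate.
True-score variance = [0.65 + 0.94] + 1.26 = 1.59 + 1.26 = 2.85.
Reliability = 2.85 / 3.26 = 0.874.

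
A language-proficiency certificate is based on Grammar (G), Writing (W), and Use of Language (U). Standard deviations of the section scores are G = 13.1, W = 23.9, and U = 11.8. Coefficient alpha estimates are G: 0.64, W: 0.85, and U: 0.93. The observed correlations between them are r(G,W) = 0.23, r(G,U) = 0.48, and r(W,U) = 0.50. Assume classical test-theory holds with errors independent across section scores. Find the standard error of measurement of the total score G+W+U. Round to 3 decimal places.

12.538

Var(total) = 882.06 + 574.438 = 1456.5.
True-score variance = 724.852 + 574.438 = 1299.29, so reliability = 0.8921.
Error variance = 1456.5 − 1299.29 = 157.208; SEM = √157.208 = 12.538.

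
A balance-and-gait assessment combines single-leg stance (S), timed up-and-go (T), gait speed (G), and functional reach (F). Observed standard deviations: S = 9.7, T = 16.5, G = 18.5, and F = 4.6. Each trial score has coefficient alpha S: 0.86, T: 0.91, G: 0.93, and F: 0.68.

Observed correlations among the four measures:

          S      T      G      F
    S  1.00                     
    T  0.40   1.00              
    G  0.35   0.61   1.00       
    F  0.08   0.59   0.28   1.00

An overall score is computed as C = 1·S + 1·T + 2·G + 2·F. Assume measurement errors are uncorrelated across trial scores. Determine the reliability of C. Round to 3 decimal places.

0.952

Var(C) = 9.7² + 16.5² + 2²·18.5² + 2²·4.6² + 2·[9.7·16.5·0.40 + 2·9.7·18.5·0.35 + 2·9.7·4.6·0.08 + 2·16.5·18.5·0.61 + 2·16.5·4.6·0.59 + 4·18.5·4.6·0.28] = 1819.98 + 1508.11 = 3328.09.
Because errors are independent across components, Cov(Tᵢ,Tⱼ) = Cov(Xᵢ,Xⱼ); the off-diagonal part of the true-score variance is the same as above.
True-score variance = [9.7²·0.86 + 16.5²·0.91 + 2²·18.5²·0.93 + 2²·4.6²·0.68] + 1508.11 = 1659.39 + 1508.11 = 3167.5.
Reliability = 3167.5 / 3328.09 = 0.952.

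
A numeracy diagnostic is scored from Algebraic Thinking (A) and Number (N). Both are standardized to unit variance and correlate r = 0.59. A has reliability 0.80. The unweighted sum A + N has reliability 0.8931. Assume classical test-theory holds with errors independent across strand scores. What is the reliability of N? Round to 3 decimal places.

Var(A+N) = 2 + 2·0.59 = 3.180.
True-score variance = ρ_A + ρ_N + 2·0.59, so 0.8931 = (0.80 + ρ_N + 1.18) / 3.180.
ρ_N = 0.8931·3.180 − 0.80 − 1.18 = 0.860.

0.860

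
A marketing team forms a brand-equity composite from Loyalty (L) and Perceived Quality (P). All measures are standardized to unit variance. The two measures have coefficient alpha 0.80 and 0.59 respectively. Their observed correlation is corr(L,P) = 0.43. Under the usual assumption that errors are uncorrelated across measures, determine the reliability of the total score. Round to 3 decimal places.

Var(L+P) = 2 + 2·[0.43] = 2 + 0.86 = 2.86.
Because errors are independent across components, Cov(Tᵢ,Tⱼ) = Cov(Xᵢ,Xⱼ); the off-diagonal part of the true-score variance is the same as above.
True-score variance = [0.80 + 0.59] + 0.86 = 1.39 + 0.86 = 2.25.
Reliability = 2.25 / 2.86 = 0.787.

0.787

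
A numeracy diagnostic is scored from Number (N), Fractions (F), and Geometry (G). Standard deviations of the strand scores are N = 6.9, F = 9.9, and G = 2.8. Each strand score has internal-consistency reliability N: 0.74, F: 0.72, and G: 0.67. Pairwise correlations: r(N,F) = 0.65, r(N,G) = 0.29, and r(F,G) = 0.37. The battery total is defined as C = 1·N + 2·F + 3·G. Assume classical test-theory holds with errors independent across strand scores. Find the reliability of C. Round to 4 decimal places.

Var(C) = 6.9² + 2²·9.9² + 3²·2.8² + 2·[2·6.9·9.9·0.65 + 3·6.9·2.8·0.29 + 6·9.9·2.8·0.37] = 510.21 + 334.3 = 844.51.
Under uncorrelated errors the observed covariances equal the true-score covariances, so only the own-variance terms attenuate.
True-score variance = [6.9²·0.74 + 2²·9.9²·0.72 + 3²·2.8²·0.67] + 334.3 = 364.775 + 334.3 = 699.075.
Reliability = 699.075 / 844.51 = 0.8278.

0.8278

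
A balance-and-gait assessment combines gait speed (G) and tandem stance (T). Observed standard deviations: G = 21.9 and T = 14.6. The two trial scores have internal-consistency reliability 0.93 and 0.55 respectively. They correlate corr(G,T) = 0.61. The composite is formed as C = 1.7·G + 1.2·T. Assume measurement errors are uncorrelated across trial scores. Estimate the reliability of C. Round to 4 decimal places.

Var(C) = 1.7²·21.9² + 1.2²·14.6² + 2·[2.04·21.9·14.6·0.61] = 1693.02 + 795.769 = 2488.79.
Because errors are independent across components, Cov(Tᵢ,Tⱼ) = Cov(Xᵢ,Xⱼ); the off-diagonal part of the true-score variance is the same as above.
True-score variance = [1.7²·21.9²·0.93 + 1.2²·14.6²·0.55] + 795.769 = 1457.87 + 795.769 = 2253.64.
Reliability = 2253.64 / 2488.79 = 0.9055.

0.9055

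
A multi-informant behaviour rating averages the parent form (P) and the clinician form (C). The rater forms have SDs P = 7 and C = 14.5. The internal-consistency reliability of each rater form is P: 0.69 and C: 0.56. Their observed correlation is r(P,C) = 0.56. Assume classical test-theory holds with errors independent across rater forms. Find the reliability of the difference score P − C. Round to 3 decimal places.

0.260

Var(P−C) = 7² + 14.5² − 2·7·14.5·0.56 = 259.25 − 113.68 = 145.57.
Because errors are independent across components, Cov(Tᵢ,Tⱼ) = Cov(Xᵢ,Xⱼ); the off-diagonal part of the true-score variance is the same as above.
True-score variance = [7²·0.69 + 14.5²·0.56] − 113.68 = 151.55 − 113.68 = 37.87.
Reliability = 37.87 / 145.57 = 0.260.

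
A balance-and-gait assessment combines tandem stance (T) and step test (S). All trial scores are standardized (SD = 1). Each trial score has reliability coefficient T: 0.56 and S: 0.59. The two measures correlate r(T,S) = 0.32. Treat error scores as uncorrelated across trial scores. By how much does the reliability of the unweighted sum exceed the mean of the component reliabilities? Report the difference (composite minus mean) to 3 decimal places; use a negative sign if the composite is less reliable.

0.103

Var(sum) = 2 + 0.64 = 2.64; true-score variance = 1.15 + 0.64 = 1.79; composite reliability = 0.6780.
Mean component reliability = 0.5750.
Difference = 0.6780 − 0.5750 = 0.103.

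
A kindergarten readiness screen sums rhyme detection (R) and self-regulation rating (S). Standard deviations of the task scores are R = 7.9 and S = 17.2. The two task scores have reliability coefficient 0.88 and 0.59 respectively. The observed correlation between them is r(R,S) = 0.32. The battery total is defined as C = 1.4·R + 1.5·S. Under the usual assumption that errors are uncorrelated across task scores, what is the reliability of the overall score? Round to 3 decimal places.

0.704

Var(C) = 1.4²·7.9² + 1.5²·17.2² + 2·[2.1·7.9·17.2·0.32] = 787.964 + 182.623 = 970.586.
Under uncorrelated errors the observed covariances equal the true-score covariances, so only the own-variance terms attenuate.
True-score variance = [1.4²·7.9²·0.88 + 1.5²·17.2²·0.59] + 182.623 = 500.372 + 182.623 = 682.995.
Reliability = 682.995 / 970.586 = 0.704.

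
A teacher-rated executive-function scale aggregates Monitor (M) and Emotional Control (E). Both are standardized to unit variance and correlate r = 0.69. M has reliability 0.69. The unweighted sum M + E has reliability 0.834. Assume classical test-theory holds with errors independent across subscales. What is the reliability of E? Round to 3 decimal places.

0.749

Var(M+E) = 2 + 2·0.69 = 3.380.
True-score variance = ρ_M + ρ_E + 2·0.69, so 0.834 = (0.69 + ρ_E + 1.38) / 3.380.
ρ_E = 0.834·3.380 − 0.69 − 1.38 = 0.749.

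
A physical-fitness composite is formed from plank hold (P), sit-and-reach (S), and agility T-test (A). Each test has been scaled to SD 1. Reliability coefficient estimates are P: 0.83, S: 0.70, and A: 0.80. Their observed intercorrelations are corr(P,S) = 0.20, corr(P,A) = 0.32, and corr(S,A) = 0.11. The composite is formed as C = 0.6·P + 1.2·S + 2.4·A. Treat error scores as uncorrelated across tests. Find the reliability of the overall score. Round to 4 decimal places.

0.8250

Var(C) = 0.6² + 1.2² + 2.4² + 2·[0.72·0.20 + 1.44·0.32 + 2.88·0.11] = 7.56 + 1.8432 = 9.4032.
Under uncorrelated errors the observed covariances equal the true-score covariances, so only the own-variance terms attenuate.
True-score variance = [0.6²·0.83 + 1.2²·0.70 + 2.4²·0.80] + 1.8432 = 5.9148 + 1.8432 = 7.758.
Reliability = 7.758 / 9.4032 = 0.8250.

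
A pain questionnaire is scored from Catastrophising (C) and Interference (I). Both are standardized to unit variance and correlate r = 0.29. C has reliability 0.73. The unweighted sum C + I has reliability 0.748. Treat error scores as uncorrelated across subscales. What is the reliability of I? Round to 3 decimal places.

0.620

Var(C+I) = 2 + 2·0.29 = 2.580.
True-score variance = ρ_C + ρ_I + 2·0.29, so 0.748 = (0.73 + ρ_I + 0.58) / 2.580.
ρ_I = 0.748·2.580 − 0.73 − 0.58 = 0.620.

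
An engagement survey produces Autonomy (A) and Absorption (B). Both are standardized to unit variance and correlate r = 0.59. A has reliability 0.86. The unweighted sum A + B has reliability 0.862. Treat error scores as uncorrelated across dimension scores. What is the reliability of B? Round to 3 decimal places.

Var(A+B) = 2 + 2·0.59 = 3.180.
True-score variance = ρ_A + ρ_B + 2·0.59, so 0.862 = (0.86 + ρ_B + 1.18) / 3.180.
ρ_B = 0.862·3.180 − 0.86 − 1.18 = 0.701.

0.701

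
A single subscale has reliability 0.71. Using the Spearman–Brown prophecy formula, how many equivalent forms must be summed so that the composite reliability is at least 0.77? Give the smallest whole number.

2

k ≥ ρ*(1−ρ₁)/(ρ₁(1−ρ*)) = 0.77·0.29 / (0.71·0.23) = 1.367.
Smallest integer k = 2.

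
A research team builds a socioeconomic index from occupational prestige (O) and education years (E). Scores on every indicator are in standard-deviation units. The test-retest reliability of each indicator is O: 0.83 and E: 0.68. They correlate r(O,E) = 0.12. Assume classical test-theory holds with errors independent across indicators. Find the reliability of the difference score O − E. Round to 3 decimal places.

0.722

Var(O−E) = 1 + 1 − 2·0.12 = 2 − 0.24 = 1.76.
Under uncorrelated errors the observed covariances equal the true-score covariances, so only the own-variance terms attenuate.
True-score variance = [0.83 + 0.68] − 0.24 = 1.51 − 0.24 = 1.27.
Reliability = 1.27 / 1.76 = 0.722.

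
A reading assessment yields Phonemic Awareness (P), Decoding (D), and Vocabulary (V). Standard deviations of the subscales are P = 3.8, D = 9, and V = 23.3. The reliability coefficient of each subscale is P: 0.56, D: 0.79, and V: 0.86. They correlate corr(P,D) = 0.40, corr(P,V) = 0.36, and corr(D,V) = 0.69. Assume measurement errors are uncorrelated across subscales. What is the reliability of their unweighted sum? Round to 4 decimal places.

0.9025

Var(P+D+V) = 3.8² + 9² + 23.3² + 2·[3.8·9·0.40 + 3.8·23.3·0.36 + 9·23.3·0.69] = 638.33 + 380.495 = 1018.82.
With uncorrelated errors the cross-covariances are all true-score covariance, so they carry over unchanged; only the diagonal terms shrink to ρᵢσᵢ².
True-score variance = [3.8²·0.56 + 9²·0.79 + 23.3²·0.86] + 380.495 = 538.962 + 380.495 = 919.457.
Reliability = 919.457 / 1018.82 = 0.9025.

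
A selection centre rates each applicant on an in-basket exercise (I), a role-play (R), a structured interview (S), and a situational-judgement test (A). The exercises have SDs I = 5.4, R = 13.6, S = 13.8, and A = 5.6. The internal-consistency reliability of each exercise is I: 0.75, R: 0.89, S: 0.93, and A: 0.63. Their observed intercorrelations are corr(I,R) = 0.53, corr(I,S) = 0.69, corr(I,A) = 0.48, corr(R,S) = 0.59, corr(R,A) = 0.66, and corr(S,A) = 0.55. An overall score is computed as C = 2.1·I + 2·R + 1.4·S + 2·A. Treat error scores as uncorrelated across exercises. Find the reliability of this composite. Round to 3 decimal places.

0.945

Var(C) = 2.1²·5.4² + 2²·13.6² + 1.4²·13.8² + 2²·5.6² + 2·[4.2·5.4·13.6·0.53 + 2.94·5.4·13.8·0.69 + 4.2·5.4·5.6·0.48 + 2.8·13.6·13.8·0.59 + 4·13.6·5.6·0.66 + 2.8·13.8·5.6·0.55] = 1367.14 + 2011.47 = 3378.61.
Because errors are independent across components, Cov(Tᵢ,Tⱼ) = Cov(Xᵢ,Xⱼ); the off-diagonal part of the true-score variance is the same as above.
True-score variance = [2.1²·5.4²·0.75 + 2²·13.6²·0.89 + 1.4²·13.8²·0.93 + 2²·5.6²·0.63] + 2011.47 = 1181.07 + 2011.47 = 3192.53.
Reliability = 3192.53 / 3378.61 = 0.945.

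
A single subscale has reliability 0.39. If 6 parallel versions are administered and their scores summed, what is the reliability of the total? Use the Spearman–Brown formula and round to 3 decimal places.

ρ_k = kρ / (1 + (k−1)ρ) = 6·0.39 / (1 + 5·0.39) = 2.340 / 2.950 = 0.793.

0.793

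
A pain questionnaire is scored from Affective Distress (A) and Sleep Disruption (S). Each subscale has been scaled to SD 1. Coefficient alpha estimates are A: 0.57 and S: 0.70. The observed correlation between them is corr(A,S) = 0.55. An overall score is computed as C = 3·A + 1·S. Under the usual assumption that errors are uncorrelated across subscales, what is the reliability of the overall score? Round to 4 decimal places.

Var(C) = 3² + 1 + 2·[3·0.55] = 10 + 3.3 = 13.3.
Because errors are independent across components, Cov(Tᵢ,Tⱼ) = Cov(Xᵢ,Xⱼ); the off-diagonal part of the true-score variance is the same as above.
True-score variance = [3²·0.57 + 0.70] + 3.3 = 5.83 + 3.3 = 9.13.
Reliability = 9.13 / 13.3 = 0.6865.

0.6865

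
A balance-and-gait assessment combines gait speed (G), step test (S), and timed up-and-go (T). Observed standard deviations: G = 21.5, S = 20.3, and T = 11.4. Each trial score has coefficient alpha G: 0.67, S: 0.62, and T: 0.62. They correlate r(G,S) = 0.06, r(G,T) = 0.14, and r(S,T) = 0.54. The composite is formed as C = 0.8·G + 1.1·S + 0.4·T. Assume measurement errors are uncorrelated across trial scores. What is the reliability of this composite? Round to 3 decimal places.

0.703

Var(C) = 0.8²·21.5² + 1.1²·20.3² + 0.4²·11.4² + 2·[0.88·21.5·20.3·0.06 + 0.32·21.5·11.4·0.14 + 0.44·20.3·11.4·0.54] = 815.263 + 178.021 = 993.283.
With uncorrelated errors the cross-covariances are all true-score covariance, so they carry over unchanged; only the diagonal terms shrink to ρᵢσᵢ².
True-score variance = [0.8²·21.5²·0.67 + 1.1²·20.3²·0.62 + 0.4²·11.4²·0.62] + 178.021 = 520.255 + 178.021 = 698.276.
Reliability = 698.276 / 993.283 = 0.703.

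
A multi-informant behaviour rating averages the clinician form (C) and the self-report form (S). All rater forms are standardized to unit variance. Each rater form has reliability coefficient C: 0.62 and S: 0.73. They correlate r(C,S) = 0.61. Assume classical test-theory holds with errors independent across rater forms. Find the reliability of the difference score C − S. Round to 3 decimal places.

0.167

Var(C−S) = 1 + 1 − 2·0.61 = 2 − 1.22 = 0.78.
With uncorrelated errors the cross-covariances are all true-score covariance, so they carry over unchanged; only the diagonal terms shrink to ρᵢσᵢ².
True-score variance = [0.62 + 0.73] − 1.22 = 1.35 − 1.22 = 0.13.
Reliability = 0.13 / 0.78 = 0.167.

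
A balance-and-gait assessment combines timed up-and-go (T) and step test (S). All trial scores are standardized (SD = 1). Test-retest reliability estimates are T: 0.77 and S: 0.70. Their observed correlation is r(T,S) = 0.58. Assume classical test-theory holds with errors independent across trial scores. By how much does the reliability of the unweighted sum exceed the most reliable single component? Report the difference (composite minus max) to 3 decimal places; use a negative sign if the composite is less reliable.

Var(sum) = 2 + 1.16 = 3.16; true-score variance = 1.47 + 1.16 = 2.63; composite reliability = 0.8323.
Max component reliability = 0.7700.
Difference = 0.8323 − 0.7700 = 0.062.

0.062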